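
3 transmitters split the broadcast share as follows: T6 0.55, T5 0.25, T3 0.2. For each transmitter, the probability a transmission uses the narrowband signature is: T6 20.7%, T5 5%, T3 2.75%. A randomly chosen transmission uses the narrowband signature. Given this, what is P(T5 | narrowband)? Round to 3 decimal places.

0.095

By Bayes' rule, posterior ∝ prior × likelihood:
  T6: 0.55 × 0.207 = 0.11385
  T5: 0.25 × 0.05 = 0.0125
  T3: 0.2 × 0.0275 = 0.0055
Sum = 0.13185.
P(T5 | evidence) = 0.0125 / 0.13185 ≈ 0.095.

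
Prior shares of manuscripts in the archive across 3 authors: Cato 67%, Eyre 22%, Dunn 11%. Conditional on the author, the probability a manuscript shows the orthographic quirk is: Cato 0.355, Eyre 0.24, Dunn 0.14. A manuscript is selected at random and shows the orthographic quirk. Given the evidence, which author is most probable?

Cato

By Bayes' rule, posterior ∝ prior × likelihood:
  Cato: 0.67 × 0.355 = 0.23785
  Eyre: 0.22 × 0.24 = 0.0528
  Dunn: 0.11 × 0.14 = 0.0154
Normalizing constant = 0.30605.
Largest term belongs to Cato, so Cato is most probable.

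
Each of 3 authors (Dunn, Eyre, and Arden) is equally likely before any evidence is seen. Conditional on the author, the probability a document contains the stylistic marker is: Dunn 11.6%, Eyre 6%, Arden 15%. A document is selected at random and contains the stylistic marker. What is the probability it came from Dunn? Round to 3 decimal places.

0.356

Since the prior is uniform, the posterior is proportional to the likelihood:
  Dunn: 0.116
  Eyre: 0.06
  Arden: 0.15
Sum = 0.326.
P(Dunn | evidence) = 0.116 / 0.326 ≈ 0.356.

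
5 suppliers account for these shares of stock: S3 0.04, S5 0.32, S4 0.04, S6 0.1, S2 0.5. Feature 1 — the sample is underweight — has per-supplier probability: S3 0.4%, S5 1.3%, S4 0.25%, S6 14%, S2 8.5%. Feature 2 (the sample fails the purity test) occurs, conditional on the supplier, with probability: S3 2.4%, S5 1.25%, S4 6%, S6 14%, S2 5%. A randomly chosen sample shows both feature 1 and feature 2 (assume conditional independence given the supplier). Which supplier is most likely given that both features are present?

Unnormalized posteriors (prior × likelihood):
  S3: 0.04 × 0.004 × 0.024 = 0.00000384
  S5: 0.32 × 0.013 × 0.0125 = 0.000052
  S4: 0.04 × 0.0025 × 0.06 = 0.000006
  S6: 0.1 × 0.14 × 0.14 = 0.00196
  S2: 0.5 × 0.085 × 0.05 = 0.002125
Sum = 0.00414684.
Largest term belongs to S2, so S2 is most probable.

S2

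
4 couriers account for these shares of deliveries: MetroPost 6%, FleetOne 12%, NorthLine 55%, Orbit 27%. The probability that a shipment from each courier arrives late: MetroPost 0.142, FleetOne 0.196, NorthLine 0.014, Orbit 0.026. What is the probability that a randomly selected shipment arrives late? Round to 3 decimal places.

0.047

Compute prior × likelihood for every hypothesis:
  MetroPost: 0.06 × 0.142 = 0.00852
  FleetOne: 0.12 × 0.196 = 0.02352
  NorthLine: 0.55 × 0.014 = 0.0077
  Orbit: 0.27 × 0.026 = 0.00702
P(late) = 0.00852 + 0.02352 + 0.0077 + 0.00702 = 0.04676 → 0.047.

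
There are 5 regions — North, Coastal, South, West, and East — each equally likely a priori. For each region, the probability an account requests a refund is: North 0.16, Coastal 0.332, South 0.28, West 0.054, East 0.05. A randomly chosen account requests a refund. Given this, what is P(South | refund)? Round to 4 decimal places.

0.3196

With a uniform prior (1/5 each), posterior ∝ likelihood:
  North: 0.16
  Coastal: 0.332
  South: 0.28
  West: 0.054
  East: 0.05
Normalizing constant = 0.876.
P(South | evidence) = 0.28 / 0.876 ≈ 0.3196.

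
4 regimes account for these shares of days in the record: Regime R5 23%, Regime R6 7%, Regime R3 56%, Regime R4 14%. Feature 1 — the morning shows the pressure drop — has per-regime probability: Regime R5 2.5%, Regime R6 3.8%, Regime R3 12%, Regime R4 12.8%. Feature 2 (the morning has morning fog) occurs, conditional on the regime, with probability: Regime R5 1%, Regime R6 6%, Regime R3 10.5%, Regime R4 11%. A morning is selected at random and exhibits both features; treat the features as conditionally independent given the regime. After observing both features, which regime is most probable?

Regime R3

Unnormalized posteriors (prior × likelihood):
  Regime R5: 0.23 × 0.025 × 0.01 = 0.0000575
  Regime R6: 0.07 × 0.038 × 0.06 = 0.0001596
  Regime R3: 0.56 × 0.12 × 0.105 = 0.007056
  Regime R4: 0.14 × 0.128 × 0.11 = 0.0019712
Sum = 0.0092443.
Largest term belongs to Regime R3, so Regime R3 is most probable.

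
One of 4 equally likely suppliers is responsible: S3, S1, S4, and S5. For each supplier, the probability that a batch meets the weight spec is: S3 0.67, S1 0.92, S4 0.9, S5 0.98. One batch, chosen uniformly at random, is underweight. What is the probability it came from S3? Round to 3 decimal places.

Taking complements, P(underweight | each) = S3 0.33, S1 0.08, S4 0.1, S5 0.02.
With a uniform prior (1/4 each), posterior ∝ likelihood:
  S3: 0.33
  S1: 0.08
  S4: 0.1
  S5: 0.02
Total = 0.53.
P(S3 | evidence) = 0.33 / 0.53 ≈ 0.623.

0.623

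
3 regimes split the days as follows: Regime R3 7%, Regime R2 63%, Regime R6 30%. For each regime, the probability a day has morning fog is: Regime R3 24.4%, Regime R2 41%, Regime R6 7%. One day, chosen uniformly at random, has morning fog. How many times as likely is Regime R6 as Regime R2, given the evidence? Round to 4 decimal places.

0.0813

Prior × likelihood for each hypothesis:
  Regime R3: 0.07 × 0.244 = 0.01708
  Regime R2: 0.63 × 0.41 = 0.2583
  Regime R6: 0.3 × 0.07 = 0.021
Sum = 0.29638.
The ratio is 0.021 / 0.2583 (the normalizer cancels) = 0.0813.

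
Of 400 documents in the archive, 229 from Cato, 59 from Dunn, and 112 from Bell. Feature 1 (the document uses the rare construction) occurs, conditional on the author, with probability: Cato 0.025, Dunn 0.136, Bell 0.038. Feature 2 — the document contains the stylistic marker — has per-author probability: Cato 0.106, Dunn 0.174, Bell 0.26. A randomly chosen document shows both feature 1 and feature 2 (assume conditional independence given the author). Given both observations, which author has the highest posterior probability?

Dunn

Prior × likelihood for each hypothesis:
  Cato: 0.5725 × 0.025 × 0.106 = 0.001517125
  Dunn: 0.1475 × 0.136 × 0.174 = 0.00349044
  Bell: 0.28 × 0.038 × 0.26 = 0.0027664
Sum = 0.007773965.
Largest term belongs to Dunn, so Dunn is most probable.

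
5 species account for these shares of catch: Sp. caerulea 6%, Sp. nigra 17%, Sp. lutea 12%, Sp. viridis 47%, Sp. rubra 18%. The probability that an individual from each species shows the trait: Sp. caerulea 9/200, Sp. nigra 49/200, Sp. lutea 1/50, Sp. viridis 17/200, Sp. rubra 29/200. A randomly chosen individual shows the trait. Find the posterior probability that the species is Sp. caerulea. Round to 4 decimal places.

0.0239

Unnormalized posteriors (prior × likelihood):
  Sp. caerulea: 0.06 × 0.045 = 0.0027
  Sp. nigra: 0.17 × 0.245 = 0.04165
  Sp. lutea: 0.12 × 0.02 = 0.0024
  Sp. viridis: 0.47 × 0.085 = 0.03995
  Sp. rubra: 0.18 × 0.145 = 0.0261
Sum = 0.1128.
P(Sp. caerulea | evidence) = 0.0027 / 0.1128 ≈ 0.0239.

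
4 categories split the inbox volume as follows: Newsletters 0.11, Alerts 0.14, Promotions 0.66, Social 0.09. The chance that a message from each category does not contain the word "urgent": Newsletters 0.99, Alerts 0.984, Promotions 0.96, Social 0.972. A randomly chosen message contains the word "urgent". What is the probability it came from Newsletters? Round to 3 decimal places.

Taking complements, P(urgent-flag | each) = Newsletters 0.01, Alerts 0.016, Promotions 0.04, Social 0.028.
Compute prior × likelihood for every hypothesis:
  Newsletters: 0.11 × 0.01 = 0.0011
  Alerts: 0.14 × 0.016 = 0.00224
  Promotions: 0.66 × 0.04 = 0.0264
  Social: 0.09 × 0.028 = 0.00252
Normalizing constant = 0.03226.
P(Newsletters | evidence) = 0.0011 / 0.03226 ≈ 0.034.

0.034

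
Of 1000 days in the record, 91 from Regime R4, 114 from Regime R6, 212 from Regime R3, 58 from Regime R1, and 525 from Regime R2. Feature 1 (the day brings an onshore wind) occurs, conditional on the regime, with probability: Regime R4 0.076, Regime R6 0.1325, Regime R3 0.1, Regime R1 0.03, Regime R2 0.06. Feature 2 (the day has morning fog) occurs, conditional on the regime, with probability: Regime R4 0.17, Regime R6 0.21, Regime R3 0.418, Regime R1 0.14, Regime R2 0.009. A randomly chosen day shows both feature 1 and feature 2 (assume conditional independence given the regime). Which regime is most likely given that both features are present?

Compute prior × likelihood for every hypothesis:
  Regime R4: 0.091 × 0.076 × 0.17 = 0.00117572
  Regime R6: 0.114 × 0.1325 × 0.21 = 0.00317205
  Regime R3: 0.212 × 0.1 × 0.418 = 0.0088616
  Regime R1: 0.058 × 0.03 × 0.14 = 0.0002436
  Regime R2: 0.525 × 0.06 × 0.009 = 0.0002835
Normalizing constant = 0.01373647.
Largest term belongs to Regime R3, so Regime R3 is most probable.

Regime R3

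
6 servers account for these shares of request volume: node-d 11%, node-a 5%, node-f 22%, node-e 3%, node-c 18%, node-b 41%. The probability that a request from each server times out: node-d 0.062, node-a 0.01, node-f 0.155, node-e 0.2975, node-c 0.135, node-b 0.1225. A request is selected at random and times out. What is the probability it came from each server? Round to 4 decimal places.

node-d 0.0546, node-a 0.0040, node-f 0.2731, node-e 0.0715, node-c 0.1946, node-b 0.4022

Prior × likelihood for each hypothesis:
  node-d: 0.11 × 0.062 = 0.00682
  node-a: 0.05 × 0.01 = 0.0005
  node-f: 0.22 × 0.155 = 0.0341
  node-e: 0.03 × 0.2975 = 0.008925
  node-c: 0.18 × 0.135 = 0.0243
  node-b: 0.41 × 0.1225 = 0.050225
Sum = 0.12487.
P(node-d | timeout) = 0.00682/0.12487 ≈ 0.0546
P(node-a | timeout) = 0.0005/0.12487 ≈ 0.0040
P(node-f | timeout) = 0.0341/0.12487 ≈ 0.2731
P(node-e | timeout) = 0.008925/0.12487 ≈ 0.0715
P(node-c | timeout) = 0.0243/0.12487 ≈ 0.1946
P(node-b | timeout) = 0.050225/0.12487 ≈ 0.4022
(Check: 0.0546+0.0040+0.2731+0.0715+0.1946+0.4022 = 1.0000.)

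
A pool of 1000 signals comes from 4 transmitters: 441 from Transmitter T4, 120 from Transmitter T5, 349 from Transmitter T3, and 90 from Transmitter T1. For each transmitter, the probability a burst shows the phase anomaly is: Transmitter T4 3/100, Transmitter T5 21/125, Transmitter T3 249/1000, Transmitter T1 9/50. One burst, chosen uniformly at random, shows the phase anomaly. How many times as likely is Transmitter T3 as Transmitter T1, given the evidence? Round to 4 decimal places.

5.3643

Unnormalized posteriors (prior × likelihood):
  Transmitter T4: 0.441 × 0.03 = 0.01323
  Transmitter T5: 0.12 × 0.168 = 0.02016
  Transmitter T3: 0.349 × 0.249 = 0.086901
  Transmitter T1: 0.09 × 0.18 = 0.0162
Total = 0.136491.
The ratio is 0.086901 / 0.0162 (the normalizer cancels) = 5.3643.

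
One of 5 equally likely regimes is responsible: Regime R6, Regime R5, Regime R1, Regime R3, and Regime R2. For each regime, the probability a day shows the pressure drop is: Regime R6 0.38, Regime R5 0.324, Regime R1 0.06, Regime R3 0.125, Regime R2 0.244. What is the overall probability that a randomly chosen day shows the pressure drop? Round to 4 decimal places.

Since the prior is uniform, the posterior is proportional to the likelihood:
  Regime R6: 0.38
  Regime R5: 0.324
  Regime R1: 0.06
  Regime R3: 0.125
  Regime R2: 0.244
P(drop) = (1/5) × (0.38 + 0.324 + 0.06 + 0.125 + 0.244) = 1.133/5 ≈ 0.2266.

0.2266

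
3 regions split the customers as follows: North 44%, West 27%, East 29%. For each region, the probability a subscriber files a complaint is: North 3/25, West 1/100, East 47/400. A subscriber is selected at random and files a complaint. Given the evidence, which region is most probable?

North

Compute prior × likelihood for every hypothesis:
  North: 0.44 × 0.12 = 0.0528
  West: 0.27 × 0.01 = 0.0027
  East: 0.29 × 0.1175 = 0.034075
Normalizing constant = 0.089575.
Largest term belongs to North, so North is most probable.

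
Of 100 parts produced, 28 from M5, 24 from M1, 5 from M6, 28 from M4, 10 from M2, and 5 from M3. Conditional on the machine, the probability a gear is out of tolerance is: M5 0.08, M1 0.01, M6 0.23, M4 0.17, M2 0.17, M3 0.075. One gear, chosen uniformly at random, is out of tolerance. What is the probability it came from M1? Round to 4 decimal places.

By Bayes' rule, posterior ∝ prior × likelihood:
  M5: 0.28 × 0.08 = 0.0224
  M1: 0.24 × 0.01 = 0.0024
  M6: 0.05 × 0.23 = 0.0115
  M4: 0.28 × 0.17 = 0.0476
  M2: 0.1 × 0.17 = 0.017
  M3: 0.05 × 0.075 = 0.00375
Normalizing constant = 0.10465.
P(M1 | evidence) = 0.0024 / 0.10465 ≈ 0.0229.

0.0229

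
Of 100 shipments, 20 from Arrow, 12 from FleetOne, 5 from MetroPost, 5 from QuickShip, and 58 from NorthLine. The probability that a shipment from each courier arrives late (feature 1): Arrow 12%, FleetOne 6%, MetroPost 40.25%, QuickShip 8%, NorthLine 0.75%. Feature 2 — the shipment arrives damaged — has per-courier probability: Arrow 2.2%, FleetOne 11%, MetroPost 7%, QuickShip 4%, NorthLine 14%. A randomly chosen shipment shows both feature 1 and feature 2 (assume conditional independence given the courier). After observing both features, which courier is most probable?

Prior × likelihood for each hypothesis:
  Arrow: 0.2 × 0.12 × 0.022 = 0.000528
  FleetOne: 0.12 × 0.06 × 0.11 = 0.000792
  MetroPost: 0.05 × 0.4025 × 0.07 = 0.00140875
  QuickShip: 0.05 × 0.08 × 0.04 = 0.00016
  NorthLine: 0.58 × 0.0075 × 0.14 = 0.000609
Sum = 0.00349775.
Largest term belongs to MetroPost, so MetroPost is most probable.

MetroPost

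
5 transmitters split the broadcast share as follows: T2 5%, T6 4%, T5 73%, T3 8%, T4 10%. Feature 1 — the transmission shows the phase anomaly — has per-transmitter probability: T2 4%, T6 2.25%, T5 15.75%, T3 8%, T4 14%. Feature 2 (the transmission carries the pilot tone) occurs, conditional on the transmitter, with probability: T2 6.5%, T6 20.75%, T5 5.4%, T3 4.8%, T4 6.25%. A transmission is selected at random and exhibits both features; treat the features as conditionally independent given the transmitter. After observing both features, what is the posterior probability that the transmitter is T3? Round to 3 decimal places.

Prior × likelihood for each hypothesis:
  T2: 0.05 × 0.04 × 0.065 = 0.00013
  T6: 0.04 × 0.0225 × 0.2075 = 0.00018675
  T5: 0.73 × 0.1575 × 0.054 = 0.00620865
  T3: 0.08 × 0.08 × 0.048 = 0.0003072
  T4: 0.1 × 0.14 × 0.0625 = 0.000875
Total = 0.0077076.
P(T3 | evidence) = 0.0003072 / 0.0077076 ≈ 0.040.

0.040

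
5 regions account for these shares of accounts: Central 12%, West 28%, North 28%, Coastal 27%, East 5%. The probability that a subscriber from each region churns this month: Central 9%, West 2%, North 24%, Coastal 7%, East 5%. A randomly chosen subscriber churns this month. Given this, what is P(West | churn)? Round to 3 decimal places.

Unnormalized posteriors (prior × likelihood):
  Central: 0.12 × 0.09 = 0.0108
  West: 0.28 × 0.02 = 0.0056
  North: 0.28 × 0.24 = 0.0672
  Coastal: 0.27 × 0.07 = 0.0189
  East: 0.05 × 0.05 = 0.0025
Sum = 0.105.
P(West | evidence) = 0.0056 / 0.105 ≈ 0.053.

0.053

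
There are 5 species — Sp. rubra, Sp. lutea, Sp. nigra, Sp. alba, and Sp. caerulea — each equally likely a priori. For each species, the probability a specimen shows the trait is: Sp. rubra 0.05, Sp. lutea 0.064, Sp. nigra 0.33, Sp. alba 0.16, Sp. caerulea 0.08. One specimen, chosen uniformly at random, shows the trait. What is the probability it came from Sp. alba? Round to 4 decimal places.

With a uniform prior (1/5 each), posterior ∝ likelihood:
  Sp. rubra: 0.05
  Sp. lutea: 0.064
  Sp. nigra: 0.33
  Sp. alba: 0.16
  Sp. caerulea: 0.08
Total = 0.684.
P(Sp. alba | evidence) = 0.16 / 0.684 ≈ 0.2339.

0.2339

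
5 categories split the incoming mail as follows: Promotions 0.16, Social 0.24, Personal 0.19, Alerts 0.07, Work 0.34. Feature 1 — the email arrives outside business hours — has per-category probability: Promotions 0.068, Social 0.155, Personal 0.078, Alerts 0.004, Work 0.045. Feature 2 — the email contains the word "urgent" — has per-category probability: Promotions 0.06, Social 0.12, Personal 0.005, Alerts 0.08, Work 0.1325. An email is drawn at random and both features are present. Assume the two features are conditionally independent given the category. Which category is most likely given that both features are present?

Prior × likelihood for each hypothesis:
  Promotions: 0.16 × 0.068 × 0.06 = 0.0006528
  Social: 0.24 × 0.155 × 0.12 = 0.004464
  Personal: 0.19 × 0.078 × 0.005 = 0.0000741
  Alerts: 0.07 × 0.004 × 0.08 = 0.0000224
  Work: 0.34 × 0.045 × 0.1325 = 0.00202725
Total = 0.00724055.
Largest term belongs to Social, so Social is most probable.

Social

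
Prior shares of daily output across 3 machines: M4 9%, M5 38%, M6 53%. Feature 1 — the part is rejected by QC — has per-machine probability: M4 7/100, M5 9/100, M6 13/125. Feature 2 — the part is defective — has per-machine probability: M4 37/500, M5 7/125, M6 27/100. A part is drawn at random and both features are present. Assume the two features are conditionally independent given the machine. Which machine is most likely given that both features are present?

By Bayes' rule, posterior ∝ prior × likelihood:
  M4: 0.09 × 0.07 × 0.074 = 0.0004662
  M5: 0.38 × 0.09 × 0.056 = 0.0019152
  M6: 0.53 × 0.104 × 0.27 = 0.0148824
Total = 0.0172638.
Largest term belongs to M6, so M6 is most probable.

M6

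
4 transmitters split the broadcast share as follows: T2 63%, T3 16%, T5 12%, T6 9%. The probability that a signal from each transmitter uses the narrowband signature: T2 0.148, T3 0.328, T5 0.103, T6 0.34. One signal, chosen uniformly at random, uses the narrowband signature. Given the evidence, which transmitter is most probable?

Compute prior × likelihood for every hypothesis:
  T2: 0.63 × 0.148 = 0.09324
  T3: 0.16 × 0.328 = 0.05248
  T5: 0.12 × 0.103 = 0.01236
  T6: 0.09 × 0.34 = 0.0306
Total = 0.18868.
Largest term belongs to T2, so T2 is most probable.

T2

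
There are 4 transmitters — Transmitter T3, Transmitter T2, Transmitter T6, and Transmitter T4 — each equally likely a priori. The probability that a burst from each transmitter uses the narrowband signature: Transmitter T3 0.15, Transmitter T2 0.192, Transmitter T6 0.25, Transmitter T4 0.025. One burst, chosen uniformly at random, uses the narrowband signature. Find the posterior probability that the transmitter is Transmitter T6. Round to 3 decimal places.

Since the prior is uniform, the posterior is proportional to the likelihood:
  Transmitter T3: 0.15
  Transmitter T2: 0.192
  Transmitter T6: 0.25
  Transmitter T4: 0.025
Normalizing constant = 0.617.
P(Transmitter T6 | evidence) = 0.25 / 0.617 ≈ 0.405.

0.405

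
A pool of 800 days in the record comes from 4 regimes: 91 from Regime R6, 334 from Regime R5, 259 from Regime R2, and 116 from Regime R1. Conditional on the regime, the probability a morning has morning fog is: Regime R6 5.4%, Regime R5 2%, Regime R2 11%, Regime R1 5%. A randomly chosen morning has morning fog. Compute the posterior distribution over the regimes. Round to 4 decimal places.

Prior × likelihood for each hypothesis:
  Regime R6: 0.11375 × 0.054 = 0.0061425
  Regime R5: 0.4175 × 0.02 = 0.00835
  Regime R2: 0.32375 × 0.11 = 0.0356125
  Regime R1: 0.145 × 0.05 = 0.00725
Sum = 0.057355.
P(Regime R6 | fog) = 0.0061425/0.057355 ≈ 0.1071
P(Regime R5 | fog) = 0.00835/0.057355 ≈ 0.1456
P(Regime R2 | fog) = 0.0356125/0.057355 ≈ 0.6209
P(Regime R1 | fog) = 0.00725/0.057355 ≈ 0.1264
(Check: 0.1071+0.1456+0.6209+0.1264 = 1.0000.)

Regime R6 0.1071, Regime R5 0.1456, Regime R2 0.6209, Regime R1 0.1264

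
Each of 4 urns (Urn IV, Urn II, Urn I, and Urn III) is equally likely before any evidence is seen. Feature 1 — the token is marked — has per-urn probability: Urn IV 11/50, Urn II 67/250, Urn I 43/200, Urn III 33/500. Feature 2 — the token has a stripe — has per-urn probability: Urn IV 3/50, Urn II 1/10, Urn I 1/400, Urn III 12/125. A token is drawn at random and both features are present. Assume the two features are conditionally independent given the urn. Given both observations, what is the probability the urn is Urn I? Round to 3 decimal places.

With a uniform prior (1/4 each), posterior ∝ likelihood:
  Urn IV: 0.22 × 0.06 = 0.0132
  Urn II: 0.268 × 0.1 = 0.0268
  Urn I: 0.215 × 0.0025 = 0.0005375
  Urn III: 0.066 × 0.096 = 0.006336
Total = 0.0468735.
P(Urn I | evidence) = 0.0005375 / 0.0468735 ≈ 0.011.

0.011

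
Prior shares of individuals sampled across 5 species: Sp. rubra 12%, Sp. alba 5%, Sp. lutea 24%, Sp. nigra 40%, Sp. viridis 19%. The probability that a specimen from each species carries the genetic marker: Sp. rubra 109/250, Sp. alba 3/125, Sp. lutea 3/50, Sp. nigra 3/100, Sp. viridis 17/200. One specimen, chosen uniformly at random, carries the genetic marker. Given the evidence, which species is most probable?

Sp. rubra

By Bayes' rule, posterior ∝ prior × likelihood:
  Sp. rubra: 0.12 × 0.436 = 0.05232
  Sp. alba: 0.05 × 0.024 = 0.0012
  Sp. lutea: 0.24 × 0.06 = 0.0144
  Sp. nigra: 0.4 × 0.03 = 0.012
  Sp. viridis: 0.19 × 0.085 = 0.01615
Sum = 0.09607.
Largest term belongs to Sp. rubra, so Sp. rubra is most probable.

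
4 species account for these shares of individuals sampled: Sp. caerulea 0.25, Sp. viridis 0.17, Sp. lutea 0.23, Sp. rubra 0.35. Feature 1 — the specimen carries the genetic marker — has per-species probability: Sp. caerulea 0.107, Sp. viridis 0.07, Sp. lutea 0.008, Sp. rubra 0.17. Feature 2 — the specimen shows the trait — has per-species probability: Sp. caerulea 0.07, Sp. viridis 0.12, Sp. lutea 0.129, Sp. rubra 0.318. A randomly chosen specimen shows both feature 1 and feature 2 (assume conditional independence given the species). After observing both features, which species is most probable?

Sp. rubra

Unnormalized posteriors (prior × likelihood):
  Sp. caerulea: 0.25 × 0.107 × 0.07 = 0.0018725
  Sp. viridis: 0.17 × 0.07 × 0.12 = 0.001428
  Sp. lutea: 0.23 × 0.008 × 0.129 = 0.00023736
  Sp. rubra: 0.35 × 0.17 × 0.318 = 0.018921
Total = 0.02245886.
Largest term belongs to Sp. rubra, so Sp. rubra is most probable.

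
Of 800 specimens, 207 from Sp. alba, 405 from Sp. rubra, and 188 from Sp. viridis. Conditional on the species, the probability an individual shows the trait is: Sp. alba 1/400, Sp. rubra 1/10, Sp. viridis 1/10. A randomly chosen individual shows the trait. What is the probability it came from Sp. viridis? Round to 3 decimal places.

Unnormalized posteriors (prior × likelihood):
  Sp. alba: 0.25875 × 0.0025 = 0.000646875
  Sp. rubra: 0.50625 × 0.1 = 0.050625
  Sp. viridis: 0.235 × 0.1 = 0.0235
Normalizing constant = 0.074771875.
P(Sp. viridis | evidence) = 0.0235 / 0.074771875 ≈ 0.314.

0.314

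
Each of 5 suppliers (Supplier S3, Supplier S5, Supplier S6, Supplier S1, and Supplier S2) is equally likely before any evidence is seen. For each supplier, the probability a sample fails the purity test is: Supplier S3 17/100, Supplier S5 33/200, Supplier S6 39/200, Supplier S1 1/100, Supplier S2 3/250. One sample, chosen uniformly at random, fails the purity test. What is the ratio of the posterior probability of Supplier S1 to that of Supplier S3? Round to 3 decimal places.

Since the prior is uniform, the posterior is proportional to the likelihood:
  Supplier S3: 0.17
  Supplier S5: 0.165
  Supplier S6: 0.195
  Supplier S1: 0.01
  Supplier S2: 0.012
Normalizing constant = 0.552.
The ratio is 0.01 / 0.17 (the normalizer cancels) = 0.059.

0.059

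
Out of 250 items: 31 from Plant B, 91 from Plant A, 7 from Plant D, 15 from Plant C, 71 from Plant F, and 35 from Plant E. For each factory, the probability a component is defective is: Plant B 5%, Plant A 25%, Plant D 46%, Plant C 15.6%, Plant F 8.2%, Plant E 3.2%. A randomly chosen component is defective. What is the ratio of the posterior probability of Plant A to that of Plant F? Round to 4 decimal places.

3.9076

Prior × likelihood for each hypothesis:
  Plant B: 0.124 × 0.05 = 0.0062
  Plant A: 0.364 × 0.25 = 0.091
  Plant D: 0.028 × 0.46 = 0.01288
  Plant C: 0.06 × 0.156 = 0.00936
  Plant F: 0.284 × 0.082 = 0.023288
  Plant E: 0.14 × 0.032 = 0.00448
Total = 0.147208.
The ratio is 0.091 / 0.023288 (the normalizer cancels) = 3.9076.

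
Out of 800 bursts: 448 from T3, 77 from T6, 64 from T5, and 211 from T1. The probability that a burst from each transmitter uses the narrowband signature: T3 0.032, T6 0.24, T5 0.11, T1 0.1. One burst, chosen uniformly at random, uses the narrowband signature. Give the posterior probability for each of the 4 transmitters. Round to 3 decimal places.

By Bayes' rule, posterior ∝ prior × likelihood:
  T3: 0.56 × 0.032 = 0.01792
  T6: 0.09625 × 0.24 = 0.0231
  T5: 0.08 × 0.11 = 0.0088
  T1: 0.26375 × 0.1 = 0.026375
Total = 0.076195.
P(T3 | narrowband) = 0.01792/0.076195 ≈ 0.235
P(T6 | narrowband) = 0.0231/0.076195 ≈ 0.303
P(T5 | narrowband) = 0.0088/0.076195 ≈ 0.115
P(T1 | narrowband) = 0.026375/0.076195 ≈ 0.346

T3 0.235, T6 0.303, T5 0.115, T1 0.346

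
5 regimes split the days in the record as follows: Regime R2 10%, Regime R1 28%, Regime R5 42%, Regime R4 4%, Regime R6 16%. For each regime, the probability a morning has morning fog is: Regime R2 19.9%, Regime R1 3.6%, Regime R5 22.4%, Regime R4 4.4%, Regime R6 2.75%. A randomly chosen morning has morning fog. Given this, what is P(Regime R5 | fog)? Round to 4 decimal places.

By Bayes' rule, posterior ∝ prior × likelihood:
  Regime R2: 0.1 × 0.199 = 0.0199
  Regime R1: 0.28 × 0.036 = 0.01008
  Regime R5: 0.42 × 0.224 = 0.09408
  Regime R4: 0.04 × 0.044 = 0.00176
  Regime R6: 0.16 × 0.0275 = 0.0044
Normalizing constant = 0.13022.
P(Regime R5 | evidence) = 0.09408 / 0.13022 ≈ 0.7225.

0.7225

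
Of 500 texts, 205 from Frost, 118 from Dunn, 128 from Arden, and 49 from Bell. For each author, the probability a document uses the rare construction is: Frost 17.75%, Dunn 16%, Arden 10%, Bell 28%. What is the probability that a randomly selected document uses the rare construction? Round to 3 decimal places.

0.164

By Bayes' rule, posterior ∝ prior × likelihood:
  Frost: 0.41 × 0.1775 = 0.072775
  Dunn: 0.236 × 0.16 = 0.03776
  Arden: 0.256 × 0.1 = 0.0256
  Bell: 0.098 × 0.28 = 0.02744
P(rare-form) = 0.072775 + 0.03776 + 0.0256 + 0.02744 = 0.163575 → 0.164.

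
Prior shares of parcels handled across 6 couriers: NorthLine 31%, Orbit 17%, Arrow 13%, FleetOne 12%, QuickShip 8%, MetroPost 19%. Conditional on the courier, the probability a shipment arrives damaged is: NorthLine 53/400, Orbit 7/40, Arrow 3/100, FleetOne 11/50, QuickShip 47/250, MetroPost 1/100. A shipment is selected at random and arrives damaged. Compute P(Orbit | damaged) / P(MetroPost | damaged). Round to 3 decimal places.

Prior × likelihood for each hypothesis:
  NorthLine: 0.31 × 0.1325 = 0.041075
  Orbit: 0.17 × 0.175 = 0.02975
  Arrow: 0.13 × 0.03 = 0.0039
  FleetOne: 0.12 × 0.22 = 0.0264
  QuickShip: 0.08 × 0.188 = 0.01504
  MetroPost: 0.19 × 0.01 = 0.0019
Normalizing constant = 0.118065.
The ratio is 0.02975 / 0.0019 (the normalizer cancels) = 15.658.

15.658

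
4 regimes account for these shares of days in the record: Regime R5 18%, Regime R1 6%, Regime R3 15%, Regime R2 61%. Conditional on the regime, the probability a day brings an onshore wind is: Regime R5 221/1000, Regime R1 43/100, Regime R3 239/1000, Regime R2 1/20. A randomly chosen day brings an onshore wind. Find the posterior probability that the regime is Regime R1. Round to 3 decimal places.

0.196

By Bayes' rule, posterior ∝ prior × likelihood:
  Regime R5: 0.18 × 0.221 = 0.03978
  Regime R1: 0.06 × 0.43 = 0.0258
  Regime R3: 0.15 × 0.239 = 0.03585
  Regime R2: 0.61 × 0.05 = 0.0305
Normalizing constant = 0.13193.
P(Regime R1 | evidence) = 0.0258 / 0.13193 ≈ 0.196.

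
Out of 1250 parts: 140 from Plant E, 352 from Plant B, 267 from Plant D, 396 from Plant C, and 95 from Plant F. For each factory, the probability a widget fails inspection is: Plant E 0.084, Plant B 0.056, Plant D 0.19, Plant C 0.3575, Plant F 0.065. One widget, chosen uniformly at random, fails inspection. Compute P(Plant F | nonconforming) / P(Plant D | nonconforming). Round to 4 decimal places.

0.1217

Prior × likelihood for each hypothesis:
  Plant E: 0.112 × 0.084 = 0.009408
  Plant B: 0.2816 × 0.056 = 0.0157696
  Plant D: 0.2136 × 0.19 = 0.040584
  Plant C: 0.3168 × 0.3575 = 0.113256
  Plant F: 0.076 × 0.065 = 0.00494
Sum = 0.1839576.
The ratio is 0.00494 / 0.040584 (the normalizer cancels) = 0.1217.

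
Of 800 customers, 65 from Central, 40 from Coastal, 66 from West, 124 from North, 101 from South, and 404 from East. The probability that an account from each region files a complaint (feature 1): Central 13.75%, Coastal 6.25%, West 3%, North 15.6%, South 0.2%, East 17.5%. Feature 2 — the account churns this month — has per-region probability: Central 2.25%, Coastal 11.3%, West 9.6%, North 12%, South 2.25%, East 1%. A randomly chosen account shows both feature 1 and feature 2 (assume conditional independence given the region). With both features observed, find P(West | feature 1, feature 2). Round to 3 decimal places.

0.051

Prior × likelihood for each hypothesis:
  Central: 0.08125 × 0.1375 × 0.0225 = 0.0002513671875
  Coastal: 0.05 × 0.0625 × 0.113 = 0.000353125
  West: 0.0825 × 0.03 × 0.096 = 0.0002376
  North: 0.155 × 0.156 × 0.12 = 0.0029016
  South: 0.12625 × 0.002 × 0.0225 = 0.00000568125
  East: 0.505 × 0.175 × 0.01 = 0.00088375
Sum = 0.0046331234375.
P(West | evidence) = 0.0002376 / 0.0046331234375 ≈ 0.051.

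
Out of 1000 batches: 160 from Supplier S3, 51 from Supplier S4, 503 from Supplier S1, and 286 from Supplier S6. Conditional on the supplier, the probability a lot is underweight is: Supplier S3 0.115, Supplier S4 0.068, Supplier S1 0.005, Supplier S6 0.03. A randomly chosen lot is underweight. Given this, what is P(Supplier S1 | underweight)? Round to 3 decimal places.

Compute prior × likelihood for every hypothesis:
  Supplier S3: 0.16 × 0.115 = 0.0184
  Supplier S4: 0.051 × 0.068 = 0.003468
  Supplier S1: 0.503 × 0.005 = 0.002515
  Supplier S6: 0.286 × 0.03 = 0.00858
Normalizing constant = 0.032963.
P(Supplier S1 | evidence) = 0.002515 / 0.032963 ≈ 0.076.

0.076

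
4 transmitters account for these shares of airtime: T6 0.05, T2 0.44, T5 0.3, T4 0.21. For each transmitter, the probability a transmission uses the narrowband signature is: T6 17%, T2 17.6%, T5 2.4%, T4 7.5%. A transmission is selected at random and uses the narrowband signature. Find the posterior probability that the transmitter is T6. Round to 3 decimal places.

0.078

Compute prior × likelihood for every hypothesis:
  T6: 0.05 × 0.17 = 0.0085
  T2: 0.44 × 0.176 = 0.07744
  T5: 0.3 × 0.024 = 0.0072
  T4: 0.21 × 0.075 = 0.01575
Total = 0.10889.
P(T6 | evidence) = 0.0085 / 0.10889 ≈ 0.078.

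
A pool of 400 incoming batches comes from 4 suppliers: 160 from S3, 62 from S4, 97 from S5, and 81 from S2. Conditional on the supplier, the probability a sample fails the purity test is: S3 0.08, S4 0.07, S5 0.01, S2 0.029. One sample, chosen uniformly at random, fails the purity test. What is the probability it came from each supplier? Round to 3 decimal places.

S3 0.626, S4 0.212, S5 0.047, S2 0.115

Unnormalized posteriors (prior × likelihood):
  S3: 0.4 × 0.08 = 0.032
  S4: 0.155 × 0.07 = 0.01085
  S5: 0.2425 × 0.01 = 0.002425
  S2: 0.2025 × 0.029 = 0.0058725
Normalizing constant = 0.0511475.
P(S3 | off-spec) = 0.032/0.0511475 ≈ 0.626
P(S4 | off-spec) = 0.01085/0.0511475 ≈ 0.212
P(S5 | off-spec) = 0.002425/0.0511475 ≈ 0.047
P(S2 | off-spec) = 0.0058725/0.0511475 ≈ 0.115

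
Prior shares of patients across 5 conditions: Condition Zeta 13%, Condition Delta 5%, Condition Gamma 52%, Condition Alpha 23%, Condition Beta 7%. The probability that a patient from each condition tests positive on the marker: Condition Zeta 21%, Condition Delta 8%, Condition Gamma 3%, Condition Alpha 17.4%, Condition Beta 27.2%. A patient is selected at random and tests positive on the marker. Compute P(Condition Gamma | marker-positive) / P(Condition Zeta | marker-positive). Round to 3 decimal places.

0.571

Unnormalized posteriors (prior × likelihood):
  Condition Zeta: 0.13 × 0.21 = 0.0273
  Condition Delta: 0.05 × 0.08 = 0.004
  Condition Gamma: 0.52 × 0.03 = 0.0156
  Condition Alpha: 0.23 × 0.174 = 0.04002
  Condition Beta: 0.07 × 0.272 = 0.01904
Normalizing constant = 0.10596.
The ratio is 0.0156 / 0.0273 (the normalizer cancels) = 0.571.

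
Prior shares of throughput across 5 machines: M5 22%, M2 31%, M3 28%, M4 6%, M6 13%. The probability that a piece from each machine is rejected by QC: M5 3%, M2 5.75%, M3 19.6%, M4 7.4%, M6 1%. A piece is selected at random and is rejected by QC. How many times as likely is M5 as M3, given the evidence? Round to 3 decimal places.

0.120

By Bayes' rule, posterior ∝ prior × likelihood:
  M5: 0.22 × 0.03 = 0.0066
  M2: 0.31 × 0.0575 = 0.017825
  M3: 0.28 × 0.196 = 0.05488
  M4: 0.06 × 0.074 = 0.00444
  M6: 0.13 × 0.01 = 0.0013
Total = 0.085045.
The ratio is 0.0066 / 0.05488 (the normalizer cancels) = 0.120.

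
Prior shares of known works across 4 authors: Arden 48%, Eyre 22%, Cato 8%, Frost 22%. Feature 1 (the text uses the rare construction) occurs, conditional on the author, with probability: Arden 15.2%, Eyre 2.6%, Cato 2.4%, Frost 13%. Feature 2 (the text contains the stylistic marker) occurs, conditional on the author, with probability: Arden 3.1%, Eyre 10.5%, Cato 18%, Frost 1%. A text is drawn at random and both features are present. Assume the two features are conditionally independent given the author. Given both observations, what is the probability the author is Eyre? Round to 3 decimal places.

Unnormalized posteriors (prior × likelihood):
  Arden: 0.48 × 0.152 × 0.031 = 0.00226176
  Eyre: 0.22 × 0.026 × 0.105 = 0.0006006
  Cato: 0.08 × 0.024 × 0.18 = 0.0003456
  Frost: 0.22 × 0.13 × 0.01 = 0.000286
Sum = 0.00349396.
P(Eyre | evidence) = 0.0006006 / 0.00349396 ≈ 0.172.

0.172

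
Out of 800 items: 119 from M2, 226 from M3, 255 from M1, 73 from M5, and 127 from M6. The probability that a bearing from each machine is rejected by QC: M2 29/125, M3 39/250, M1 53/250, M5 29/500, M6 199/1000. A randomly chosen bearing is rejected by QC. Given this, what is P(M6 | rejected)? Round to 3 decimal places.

By Bayes' rule, posterior ∝ prior × likelihood:
  M2: 0.14875 × 0.232 = 0.03451
  M3: 0.2825 × 0.156 = 0.04407
  M1: 0.31875 × 0.212 = 0.067575
  M5: 0.09125 × 0.058 = 0.0052925
  M6: 0.15875 × 0.199 = 0.03159125
Total = 0.18303875.
P(M6 | evidence) = 0.03159125 / 0.18303875 ≈ 0.173.

0.173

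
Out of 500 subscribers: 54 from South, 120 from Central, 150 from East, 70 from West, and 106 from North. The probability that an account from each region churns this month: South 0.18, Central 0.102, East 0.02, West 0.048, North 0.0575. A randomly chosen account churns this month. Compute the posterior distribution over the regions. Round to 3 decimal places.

South 0.282, Central 0.356, East 0.087, West 0.098, North 0.177

Compute prior × likelihood for every hypothesis:
  South: 0.108 × 0.18 = 0.01944
  Central: 0.24 × 0.102 = 0.02448
  East: 0.3 × 0.02 = 0.006
  West: 0.14 × 0.048 = 0.00672
  North: 0.212 × 0.0575 = 0.01219
Total = 0.06883.
P(South | churn) = 0.01944/0.06883 ≈ 0.282
P(Central | churn) = 0.02448/0.06883 ≈ 0.356
P(East | churn) = 0.006/0.06883 ≈ 0.087
P(West | churn) = 0.00672/0.06883 ≈ 0.098
P(North | churn) = 0.01219/0.06883 ≈ 0.177
(Check: 0.282+0.356+0.087+0.098+0.177 = 1.000.)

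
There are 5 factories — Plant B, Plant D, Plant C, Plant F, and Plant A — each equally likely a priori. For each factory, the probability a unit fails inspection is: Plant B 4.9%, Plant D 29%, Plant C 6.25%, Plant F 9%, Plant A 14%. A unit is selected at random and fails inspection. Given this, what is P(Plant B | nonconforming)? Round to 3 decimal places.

With a uniform prior (1/5 each), posterior ∝ likelihood:
  Plant B: 0.049
  Plant D: 0.29
  Plant C: 0.0625
  Plant F: 0.09
  Plant A: 0.14
Sum = 0.6315.
P(Plant B | evidence) = 0.049 / 0.6315 ≈ 0.078.

0.078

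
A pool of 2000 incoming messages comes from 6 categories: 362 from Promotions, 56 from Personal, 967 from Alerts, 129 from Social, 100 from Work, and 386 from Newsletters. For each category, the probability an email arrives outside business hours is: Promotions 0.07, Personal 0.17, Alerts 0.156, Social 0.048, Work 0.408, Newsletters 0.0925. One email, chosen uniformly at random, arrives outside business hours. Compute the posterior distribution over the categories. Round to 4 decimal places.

Unnormalized posteriors (prior × likelihood):
  Promotions: 0.181 × 0.07 = 0.01267
  Personal: 0.028 × 0.17 = 0.00476
  Alerts: 0.4835 × 0.156 = 0.075426
  Social: 0.0645 × 0.048 = 0.003096
  Work: 0.05 × 0.408 = 0.0204
  Newsletters: 0.193 × 0.0925 = 0.0178525
Total = 0.1342045.
P(Promotions | off-hours) = 0.01267/0.1342045 ≈ 0.0944
P(Personal | off-hours) = 0.00476/0.1342045 ≈ 0.0355
P(Alerts | off-hours) = 0.075426/0.1342045 ≈ 0.5620
P(Social | off-hours) = 0.003096/0.1342045 ≈ 0.0231
P(Work | off-hours) = 0.0204/0.1342045 ≈ 0.1520
P(Newsletters | off-hours) = 0.0178525/0.1342045 ≈ 0.1330

Promotions 0.0944, Personal 0.0355, Alerts 0.5620, Social 0.0231, Work 0.1520, Newsletters 0.1330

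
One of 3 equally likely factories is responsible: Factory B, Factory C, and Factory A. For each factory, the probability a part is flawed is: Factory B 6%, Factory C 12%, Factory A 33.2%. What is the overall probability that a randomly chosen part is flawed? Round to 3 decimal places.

0.171

Since the prior is uniform, the posterior is proportional to the likelihood:
  Factory B: 0.06
  Factory C: 0.12
  Factory A: 0.332
P(flawed) = (1/3) × (0.06 + 0.12 + 0.332) = 0.512/3 ≈ 0.171.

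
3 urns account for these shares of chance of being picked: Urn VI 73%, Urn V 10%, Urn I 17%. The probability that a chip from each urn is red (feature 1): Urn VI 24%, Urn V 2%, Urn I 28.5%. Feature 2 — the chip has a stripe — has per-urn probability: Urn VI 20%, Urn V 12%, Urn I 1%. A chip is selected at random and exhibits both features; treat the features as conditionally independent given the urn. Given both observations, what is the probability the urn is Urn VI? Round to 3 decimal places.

0.980

Prior × likelihood for each hypothesis:
  Urn VI: 0.73 × 0.24 × 0.2 = 0.03504
  Urn V: 0.1 × 0.02 × 0.12 = 0.00024
  Urn I: 0.17 × 0.285 × 0.01 = 0.0004845
Normalizing constant = 0.0357645.
P(Urn VI | evidence) = 0.03504 / 0.0357645 ≈ 0.980.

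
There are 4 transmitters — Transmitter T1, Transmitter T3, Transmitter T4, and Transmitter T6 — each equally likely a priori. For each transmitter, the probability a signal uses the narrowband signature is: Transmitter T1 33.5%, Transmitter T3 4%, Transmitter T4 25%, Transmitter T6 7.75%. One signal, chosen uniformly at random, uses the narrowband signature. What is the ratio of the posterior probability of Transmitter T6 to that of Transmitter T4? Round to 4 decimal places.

With a uniform prior (1/4 each), posterior ∝ likelihood:
  Transmitter T1: 0.335
  Transmitter T3: 0.04
  Transmitter T4: 0.25
  Transmitter T6: 0.0775
Total = 0.7025.
The ratio is 0.0775 / 0.25 (the normalizer cancels) = 0.3100.

0.3100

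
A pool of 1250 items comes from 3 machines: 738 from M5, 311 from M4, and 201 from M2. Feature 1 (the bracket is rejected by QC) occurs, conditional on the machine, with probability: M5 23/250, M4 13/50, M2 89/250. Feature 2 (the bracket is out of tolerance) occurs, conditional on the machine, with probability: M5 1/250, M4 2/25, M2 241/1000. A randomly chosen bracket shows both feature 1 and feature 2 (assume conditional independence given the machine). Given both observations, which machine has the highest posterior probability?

Prior × likelihood for each hypothesis:
  M5: 0.5904 × 0.092 × 0.004 = 0.0002172672
  M4: 0.2488 × 0.26 × 0.08 = 0.00517504
  M2: 0.1608 × 0.356 × 0.241 = 0.0137959968
Sum = 0.019188304.
Largest term belongs to M2, so M2 is most probable.

M2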